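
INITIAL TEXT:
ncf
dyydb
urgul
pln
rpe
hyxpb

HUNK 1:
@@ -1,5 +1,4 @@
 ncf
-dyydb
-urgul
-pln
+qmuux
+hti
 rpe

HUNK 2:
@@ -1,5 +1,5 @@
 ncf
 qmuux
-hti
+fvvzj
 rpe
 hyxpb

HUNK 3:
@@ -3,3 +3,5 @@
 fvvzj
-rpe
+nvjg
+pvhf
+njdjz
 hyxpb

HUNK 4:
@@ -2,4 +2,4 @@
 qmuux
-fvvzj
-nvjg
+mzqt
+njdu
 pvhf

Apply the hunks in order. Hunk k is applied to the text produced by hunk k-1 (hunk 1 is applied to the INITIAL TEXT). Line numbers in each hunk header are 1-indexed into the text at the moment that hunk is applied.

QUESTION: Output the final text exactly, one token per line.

Answer: ncf
qmuux
mzqt
njdu
pvhf
njdjz
hyxpb

Derivation:
Hunk 1: at line 1 remove [dyydb,urgul,pln] add [qmuux,hti] -> 5 lines: ncf qmuux hti rpe hyxpb
Hunk 2: at line 1 remove [hti] add [fvvzj] -> 5 lines: ncf qmuux fvvzj rpe hyxpb
Hunk 3: at line 3 remove [rpe] add [nvjg,pvhf,njdjz] -> 7 lines: ncf qmuux fvvzj nvjg pvhf njdjz hyxpb
Hunk 4: at line 2 remove [fvvzj,nvjg] add [mzqt,njdu] -> 7 lines: ncf qmuux mzqt njdu pvhf njdjz hyxpb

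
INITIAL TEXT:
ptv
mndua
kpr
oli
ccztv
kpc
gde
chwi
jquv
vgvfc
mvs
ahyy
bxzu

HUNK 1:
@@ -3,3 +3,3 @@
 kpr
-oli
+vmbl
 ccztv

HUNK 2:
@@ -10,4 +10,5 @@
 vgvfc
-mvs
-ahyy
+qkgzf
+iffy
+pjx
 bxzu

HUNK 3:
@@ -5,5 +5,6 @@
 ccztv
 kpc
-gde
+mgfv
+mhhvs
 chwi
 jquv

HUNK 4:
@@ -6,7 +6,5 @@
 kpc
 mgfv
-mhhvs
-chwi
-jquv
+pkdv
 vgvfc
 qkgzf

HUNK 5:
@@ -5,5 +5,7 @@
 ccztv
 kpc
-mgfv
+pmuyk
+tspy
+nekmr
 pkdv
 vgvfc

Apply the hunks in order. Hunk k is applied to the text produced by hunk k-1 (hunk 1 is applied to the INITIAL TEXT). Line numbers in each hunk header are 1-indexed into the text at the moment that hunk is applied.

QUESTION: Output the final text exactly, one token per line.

Answer: ptv
mndua
kpr
vmbl
ccztv
kpc
pmuyk
tspy
nekmr
pkdv
vgvfc
qkgzf
iffy
pjx
bxzu

Derivation:
Hunk 1: at line 3 remove [oli] add [vmbl] -> 13 lines: ptv mndua kpr vmbl ccztv kpc gde chwi jquv vgvfc mvs ahyy bxzu
Hunk 2: at line 10 remove [mvs,ahyy] add [qkgzf,iffy,pjx] -> 14 lines: ptv mndua kpr vmbl ccztv kpc gde chwi jquv vgvfc qkgzf iffy pjx bxzu
Hunk 3: at line 5 remove [gde] add [mgfv,mhhvs] -> 15 lines: ptv mndua kpr vmbl ccztv kpc mgfv mhhvs chwi jquv vgvfc qkgzf iffy pjx bxzu
Hunk 4: at line 6 remove [mhhvs,chwi,jquv] add [pkdv] -> 13 lines: ptv mndua kpr vmbl ccztv kpc mgfv pkdv vgvfc qkgzf iffy pjx bxzu
Hunk 5: at line 5 remove [mgfv] add [pmuyk,tspy,nekmr] -> 15 lines: ptv mndua kpr vmbl ccztv kpc pmuyk tspy nekmr pkdv vgvfc qkgzf iffy pjx bxzu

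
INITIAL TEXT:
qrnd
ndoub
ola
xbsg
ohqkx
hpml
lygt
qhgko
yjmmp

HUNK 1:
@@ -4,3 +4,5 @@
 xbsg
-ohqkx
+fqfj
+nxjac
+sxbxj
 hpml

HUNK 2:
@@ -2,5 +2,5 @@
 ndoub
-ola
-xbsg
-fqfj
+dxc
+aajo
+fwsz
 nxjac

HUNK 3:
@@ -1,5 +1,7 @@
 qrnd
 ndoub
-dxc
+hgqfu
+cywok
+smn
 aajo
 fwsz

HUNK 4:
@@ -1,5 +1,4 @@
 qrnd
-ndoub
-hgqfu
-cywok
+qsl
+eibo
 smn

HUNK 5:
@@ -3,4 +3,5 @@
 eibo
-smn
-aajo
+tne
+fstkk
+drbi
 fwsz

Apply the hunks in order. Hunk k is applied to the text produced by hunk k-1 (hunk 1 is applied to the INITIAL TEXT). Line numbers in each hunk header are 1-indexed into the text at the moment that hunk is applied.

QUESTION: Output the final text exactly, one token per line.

Answer: qrnd
qsl
eibo
tne
fstkk
drbi
fwsz
nxjac
sxbxj
hpml
lygt
qhgko
yjmmp

Derivation:
Hunk 1: at line 4 remove [ohqkx] add [fqfj,nxjac,sxbxj] -> 11 lines: qrnd ndoub ola xbsg fqfj nxjac sxbxj hpml lygt qhgko yjmmp
Hunk 2: at line 2 remove [ola,xbsg,fqfj] add [dxc,aajo,fwsz] -> 11 lines: qrnd ndoub dxc aajo fwsz nxjac sxbxj hpml lygt qhgko yjmmp
Hunk 3: at line 1 remove [dxc] add [hgqfu,cywok,smn] -> 13 lines: qrnd ndoub hgqfu cywok smn aajo fwsz nxjac sxbxj hpml lygt qhgko yjmmp
Hunk 4: at line 1 remove [ndoub,hgqfu,cywok] add [qsl,eibo] -> 12 lines: qrnd qsl eibo smn aajo fwsz nxjac sxbxj hpml lygt qhgko yjmmp
Hunk 5: at line 3 remove [smn,aajo] add [tne,fstkk,drbi] -> 13 lines: qrnd qsl eibo tne fstkk drbi fwsz nxjac sxbxj hpml lygt qhgko yjmmp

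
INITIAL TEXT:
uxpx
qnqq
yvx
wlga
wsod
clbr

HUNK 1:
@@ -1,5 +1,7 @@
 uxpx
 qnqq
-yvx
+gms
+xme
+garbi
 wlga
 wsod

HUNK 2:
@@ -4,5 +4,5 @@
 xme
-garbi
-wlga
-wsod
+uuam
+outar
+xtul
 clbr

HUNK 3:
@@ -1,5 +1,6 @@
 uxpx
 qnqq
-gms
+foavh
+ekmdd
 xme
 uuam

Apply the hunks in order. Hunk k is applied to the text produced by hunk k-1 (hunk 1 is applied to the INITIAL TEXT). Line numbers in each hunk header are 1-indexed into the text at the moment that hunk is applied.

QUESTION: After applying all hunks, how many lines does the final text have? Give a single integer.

Answer: 9

Derivation:
Hunk 1: at line 1 remove [yvx] add [gms,xme,garbi] -> 8 lines: uxpx qnqq gms xme garbi wlga wsod clbr
Hunk 2: at line 4 remove [garbi,wlga,wsod] add [uuam,outar,xtul] -> 8 lines: uxpx qnqq gms xme uuam outar xtul clbr
Hunk 3: at line 1 remove [gms] add [foavh,ekmdd] -> 9 lines: uxpx qnqq foavh ekmdd xme uuam outar xtul clbr
Final line count: 9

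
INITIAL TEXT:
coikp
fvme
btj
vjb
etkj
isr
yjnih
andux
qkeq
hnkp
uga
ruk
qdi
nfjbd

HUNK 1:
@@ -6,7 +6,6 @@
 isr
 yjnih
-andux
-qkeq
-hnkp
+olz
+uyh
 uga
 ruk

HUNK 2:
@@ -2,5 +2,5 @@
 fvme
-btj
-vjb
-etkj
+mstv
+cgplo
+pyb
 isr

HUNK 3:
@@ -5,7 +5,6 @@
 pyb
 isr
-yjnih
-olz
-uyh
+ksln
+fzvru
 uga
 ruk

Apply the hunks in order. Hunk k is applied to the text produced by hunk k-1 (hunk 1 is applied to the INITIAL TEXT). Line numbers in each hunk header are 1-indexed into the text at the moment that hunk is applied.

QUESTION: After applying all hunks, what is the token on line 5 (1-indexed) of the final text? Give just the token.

Hunk 1: at line 6 remove [andux,qkeq,hnkp] add [olz,uyh] -> 13 lines: coikp fvme btj vjb etkj isr yjnih olz uyh uga ruk qdi nfjbd
Hunk 2: at line 2 remove [btj,vjb,etkj] add [mstv,cgplo,pyb] -> 13 lines: coikp fvme mstv cgplo pyb isr yjnih olz uyh uga ruk qdi nfjbd
Hunk 3: at line 5 remove [yjnih,olz,uyh] add [ksln,fzvru] -> 12 lines: coikp fvme mstv cgplo pyb isr ksln fzvru uga ruk qdi nfjbd
Final line 5: pyb

Answer: pyb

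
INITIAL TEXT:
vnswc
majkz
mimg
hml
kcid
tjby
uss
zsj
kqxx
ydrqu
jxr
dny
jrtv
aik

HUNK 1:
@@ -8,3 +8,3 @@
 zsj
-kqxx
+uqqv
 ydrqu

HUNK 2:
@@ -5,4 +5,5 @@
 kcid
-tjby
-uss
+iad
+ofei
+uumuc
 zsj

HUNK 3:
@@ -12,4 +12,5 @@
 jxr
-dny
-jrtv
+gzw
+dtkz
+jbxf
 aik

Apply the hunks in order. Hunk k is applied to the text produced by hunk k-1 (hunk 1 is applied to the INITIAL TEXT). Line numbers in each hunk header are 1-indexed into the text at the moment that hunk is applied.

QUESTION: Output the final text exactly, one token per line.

Hunk 1: at line 8 remove [kqxx] add [uqqv] -> 14 lines: vnswc majkz mimg hml kcid tjby uss zsj uqqv ydrqu jxr dny jrtv aik
Hunk 2: at line 5 remove [tjby,uss] add [iad,ofei,uumuc] -> 15 lines: vnswc majkz mimg hml kcid iad ofei uumuc zsj uqqv ydrqu jxr dny jrtv aik
Hunk 3: at line 12 remove [dny,jrtv] add [gzw,dtkz,jbxf] -> 16 lines: vnswc majkz mimg hml kcid iad ofei uumuc zsj uqqv ydrqu jxr gzw dtkz jbxf aik

Answer: vnswc
majkz
mimg
hml
kcid
iad
ofei
uumuc
zsj
uqqv
ydrqu
jxr
gzw
dtkz
jbxf
aik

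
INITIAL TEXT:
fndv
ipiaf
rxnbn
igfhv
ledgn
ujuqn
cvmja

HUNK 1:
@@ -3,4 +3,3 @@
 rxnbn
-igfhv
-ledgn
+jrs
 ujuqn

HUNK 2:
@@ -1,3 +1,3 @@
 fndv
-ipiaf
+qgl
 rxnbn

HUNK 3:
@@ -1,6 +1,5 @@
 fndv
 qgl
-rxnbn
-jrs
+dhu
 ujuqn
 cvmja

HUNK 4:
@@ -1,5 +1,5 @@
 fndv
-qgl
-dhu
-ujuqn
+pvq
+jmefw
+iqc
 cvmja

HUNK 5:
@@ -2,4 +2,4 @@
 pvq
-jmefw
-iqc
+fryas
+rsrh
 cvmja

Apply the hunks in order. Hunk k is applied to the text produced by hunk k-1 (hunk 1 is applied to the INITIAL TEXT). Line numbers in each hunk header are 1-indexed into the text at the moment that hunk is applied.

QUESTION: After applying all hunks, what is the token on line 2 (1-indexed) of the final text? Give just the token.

Answer: pvq

Derivation:
Hunk 1: at line 3 remove [igfhv,ledgn] add [jrs] -> 6 lines: fndv ipiaf rxnbn jrs ujuqn cvmja
Hunk 2: at line 1 remove [ipiaf] add [qgl] -> 6 lines: fndv qgl rxnbn jrs ujuqn cvmja
Hunk 3: at line 1 remove [rxnbn,jrs] add [dhu] -> 5 lines: fndv qgl dhu ujuqn cvmja
Hunk 4: at line 1 remove [qgl,dhu,ujuqn] add [pvq,jmefw,iqc] -> 5 lines: fndv pvq jmefw iqc cvmja
Hunk 5: at line 2 remove [jmefw,iqc] add [fryas,rsrh] -> 5 lines: fndv pvq fryas rsrh cvmja
Final line 2: pvq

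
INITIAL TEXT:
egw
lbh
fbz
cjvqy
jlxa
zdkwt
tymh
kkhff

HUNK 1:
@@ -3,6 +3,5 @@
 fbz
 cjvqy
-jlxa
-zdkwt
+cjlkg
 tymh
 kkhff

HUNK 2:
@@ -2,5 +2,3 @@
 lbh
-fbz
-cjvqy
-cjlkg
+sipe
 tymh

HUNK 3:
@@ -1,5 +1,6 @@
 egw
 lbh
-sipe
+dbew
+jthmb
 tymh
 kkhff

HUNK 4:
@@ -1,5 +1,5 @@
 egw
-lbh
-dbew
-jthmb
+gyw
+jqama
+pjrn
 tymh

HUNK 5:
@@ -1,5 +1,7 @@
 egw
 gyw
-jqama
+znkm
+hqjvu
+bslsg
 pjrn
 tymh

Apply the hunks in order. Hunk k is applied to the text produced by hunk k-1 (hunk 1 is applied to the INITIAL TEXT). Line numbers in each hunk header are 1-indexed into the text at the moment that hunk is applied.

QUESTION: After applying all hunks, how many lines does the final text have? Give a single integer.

Answer: 8

Derivation:
Hunk 1: at line 3 remove [jlxa,zdkwt] add [cjlkg] -> 7 lines: egw lbh fbz cjvqy cjlkg tymh kkhff
Hunk 2: at line 2 remove [fbz,cjvqy,cjlkg] add [sipe] -> 5 lines: egw lbh sipe tymh kkhff
Hunk 3: at line 1 remove [sipe] add [dbew,jthmb] -> 6 lines: egw lbh dbew jthmb tymh kkhff
Hunk 4: at line 1 remove [lbh,dbew,jthmb] add [gyw,jqama,pjrn] -> 6 lines: egw gyw jqama pjrn tymh kkhff
Hunk 5: at line 1 remove [jqama] add [znkm,hqjvu,bslsg] -> 8 lines: egw gyw znkm hqjvu bslsg pjrn tymh kkhff
Final line count: 8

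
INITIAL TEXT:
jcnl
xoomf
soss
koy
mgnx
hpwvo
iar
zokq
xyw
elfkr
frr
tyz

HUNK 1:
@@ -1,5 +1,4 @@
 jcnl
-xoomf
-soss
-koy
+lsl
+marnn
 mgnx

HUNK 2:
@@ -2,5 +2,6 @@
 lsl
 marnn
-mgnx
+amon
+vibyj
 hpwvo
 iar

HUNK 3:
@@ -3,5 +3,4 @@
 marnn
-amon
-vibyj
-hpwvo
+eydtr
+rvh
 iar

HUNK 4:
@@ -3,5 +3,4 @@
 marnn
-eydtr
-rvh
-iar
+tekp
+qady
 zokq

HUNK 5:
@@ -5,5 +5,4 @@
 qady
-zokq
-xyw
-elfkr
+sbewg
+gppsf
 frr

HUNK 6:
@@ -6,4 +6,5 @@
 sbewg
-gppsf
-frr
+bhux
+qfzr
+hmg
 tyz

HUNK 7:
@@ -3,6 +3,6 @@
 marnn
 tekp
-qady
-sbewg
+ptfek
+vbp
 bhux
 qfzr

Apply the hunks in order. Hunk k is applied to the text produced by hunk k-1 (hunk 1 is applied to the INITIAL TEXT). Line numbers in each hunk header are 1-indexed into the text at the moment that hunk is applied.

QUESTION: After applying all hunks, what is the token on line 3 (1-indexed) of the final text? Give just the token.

Hunk 1: at line 1 remove [xoomf,soss,koy] add [lsl,marnn] -> 11 lines: jcnl lsl marnn mgnx hpwvo iar zokq xyw elfkr frr tyz
Hunk 2: at line 2 remove [mgnx] add [amon,vibyj] -> 12 lines: jcnl lsl marnn amon vibyj hpwvo iar zokq xyw elfkr frr tyz
Hunk 3: at line 3 remove [amon,vibyj,hpwvo] add [eydtr,rvh] -> 11 lines: jcnl lsl marnn eydtr rvh iar zokq xyw elfkr frr tyz
Hunk 4: at line 3 remove [eydtr,rvh,iar] add [tekp,qady] -> 10 lines: jcnl lsl marnn tekp qady zokq xyw elfkr frr tyz
Hunk 5: at line 5 remove [zokq,xyw,elfkr] add [sbewg,gppsf] -> 9 lines: jcnl lsl marnn tekp qady sbewg gppsf frr tyz
Hunk 6: at line 6 remove [gppsf,frr] add [bhux,qfzr,hmg] -> 10 lines: jcnl lsl marnn tekp qady sbewg bhux qfzr hmg tyz
Hunk 7: at line 3 remove [qady,sbewg] add [ptfek,vbp] -> 10 lines: jcnl lsl marnn tekp ptfek vbp bhux qfzr hmg tyz
Final line 3: marnn

Answer: marnn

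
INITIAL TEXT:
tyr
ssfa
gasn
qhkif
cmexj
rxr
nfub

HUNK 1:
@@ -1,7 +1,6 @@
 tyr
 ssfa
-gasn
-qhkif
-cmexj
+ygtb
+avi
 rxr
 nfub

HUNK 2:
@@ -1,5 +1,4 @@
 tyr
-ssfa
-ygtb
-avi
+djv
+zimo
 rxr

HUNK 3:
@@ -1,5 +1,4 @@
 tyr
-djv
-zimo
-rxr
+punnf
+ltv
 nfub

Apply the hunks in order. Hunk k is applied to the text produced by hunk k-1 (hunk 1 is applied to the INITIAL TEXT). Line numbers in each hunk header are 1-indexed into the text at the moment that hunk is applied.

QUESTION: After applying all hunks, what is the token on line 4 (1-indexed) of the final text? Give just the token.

Hunk 1: at line 1 remove [gasn,qhkif,cmexj] add [ygtb,avi] -> 6 lines: tyr ssfa ygtb avi rxr nfub
Hunk 2: at line 1 remove [ssfa,ygtb,avi] add [djv,zimo] -> 5 lines: tyr djv zimo rxr nfub
Hunk 3: at line 1 remove [djv,zimo,rxr] add [punnf,ltv] -> 4 lines: tyr punnf ltv nfub
Final line 4: nfub

Answer: nfub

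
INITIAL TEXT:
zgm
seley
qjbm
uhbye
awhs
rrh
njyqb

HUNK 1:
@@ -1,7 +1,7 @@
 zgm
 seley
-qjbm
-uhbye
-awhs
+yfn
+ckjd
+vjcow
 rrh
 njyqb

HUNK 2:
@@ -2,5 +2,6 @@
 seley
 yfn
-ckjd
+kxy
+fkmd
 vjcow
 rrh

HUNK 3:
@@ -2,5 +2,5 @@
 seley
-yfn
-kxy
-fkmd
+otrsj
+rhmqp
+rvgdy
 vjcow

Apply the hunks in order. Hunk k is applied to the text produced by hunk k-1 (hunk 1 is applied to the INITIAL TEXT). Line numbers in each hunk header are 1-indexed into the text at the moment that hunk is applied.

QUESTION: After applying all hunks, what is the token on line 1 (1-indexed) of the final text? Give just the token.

Answer: zgm

Derivation:
Hunk 1: at line 1 remove [qjbm,uhbye,awhs] add [yfn,ckjd,vjcow] -> 7 lines: zgm seley yfn ckjd vjcow rrh njyqb
Hunk 2: at line 2 remove [ckjd] add [kxy,fkmd] -> 8 lines: zgm seley yfn kxy fkmd vjcow rrh njyqb
Hunk 3: at line 2 remove [yfn,kxy,fkmd] add [otrsj,rhmqp,rvgdy] -> 8 lines: zgm seley otrsj rhmqp rvgdy vjcow rrh njyqb
Final line 1: zgm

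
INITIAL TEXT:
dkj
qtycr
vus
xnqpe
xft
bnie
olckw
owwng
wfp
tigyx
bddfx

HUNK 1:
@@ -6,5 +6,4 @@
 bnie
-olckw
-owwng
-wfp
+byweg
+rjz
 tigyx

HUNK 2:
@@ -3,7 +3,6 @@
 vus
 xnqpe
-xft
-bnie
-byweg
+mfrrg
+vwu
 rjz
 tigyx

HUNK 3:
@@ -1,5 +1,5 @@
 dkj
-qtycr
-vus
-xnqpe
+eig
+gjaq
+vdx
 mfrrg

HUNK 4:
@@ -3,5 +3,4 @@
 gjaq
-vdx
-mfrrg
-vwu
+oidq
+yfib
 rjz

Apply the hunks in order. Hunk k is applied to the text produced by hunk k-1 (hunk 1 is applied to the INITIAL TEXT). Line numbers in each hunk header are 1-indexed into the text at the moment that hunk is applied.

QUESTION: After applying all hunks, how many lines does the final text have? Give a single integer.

Answer: 8

Derivation:
Hunk 1: at line 6 remove [olckw,owwng,wfp] add [byweg,rjz] -> 10 lines: dkj qtycr vus xnqpe xft bnie byweg rjz tigyx bddfx
Hunk 2: at line 3 remove [xft,bnie,byweg] add [mfrrg,vwu] -> 9 lines: dkj qtycr vus xnqpe mfrrg vwu rjz tigyx bddfx
Hunk 3: at line 1 remove [qtycr,vus,xnqpe] add [eig,gjaq,vdx] -> 9 lines: dkj eig gjaq vdx mfrrg vwu rjz tigyx bddfx
Hunk 4: at line 3 remove [vdx,mfrrg,vwu] add [oidq,yfib] -> 8 lines: dkj eig gjaq oidq yfib rjz tigyx bddfx
Final line count: 8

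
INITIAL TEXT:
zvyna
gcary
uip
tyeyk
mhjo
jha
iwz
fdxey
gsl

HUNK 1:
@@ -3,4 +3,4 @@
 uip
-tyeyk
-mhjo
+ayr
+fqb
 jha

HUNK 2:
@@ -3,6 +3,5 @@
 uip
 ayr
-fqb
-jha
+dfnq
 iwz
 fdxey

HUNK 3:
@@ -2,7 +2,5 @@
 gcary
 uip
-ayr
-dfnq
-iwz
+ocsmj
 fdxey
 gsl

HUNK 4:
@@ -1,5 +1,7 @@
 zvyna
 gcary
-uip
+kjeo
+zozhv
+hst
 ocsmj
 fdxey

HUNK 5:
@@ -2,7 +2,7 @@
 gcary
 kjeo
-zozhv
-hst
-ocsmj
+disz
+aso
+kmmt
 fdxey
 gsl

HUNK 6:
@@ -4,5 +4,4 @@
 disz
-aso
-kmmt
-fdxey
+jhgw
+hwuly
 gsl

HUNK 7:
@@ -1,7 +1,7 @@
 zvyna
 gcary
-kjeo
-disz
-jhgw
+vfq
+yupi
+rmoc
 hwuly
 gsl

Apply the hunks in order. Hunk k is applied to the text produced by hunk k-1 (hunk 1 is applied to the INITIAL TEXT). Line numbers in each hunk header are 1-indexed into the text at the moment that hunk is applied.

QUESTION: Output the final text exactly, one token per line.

Hunk 1: at line 3 remove [tyeyk,mhjo] add [ayr,fqb] -> 9 lines: zvyna gcary uip ayr fqb jha iwz fdxey gsl
Hunk 2: at line 3 remove [fqb,jha] add [dfnq] -> 8 lines: zvyna gcary uip ayr dfnq iwz fdxey gsl
Hunk 3: at line 2 remove [ayr,dfnq,iwz] add [ocsmj] -> 6 lines: zvyna gcary uip ocsmj fdxey gsl
Hunk 4: at line 1 remove [uip] add [kjeo,zozhv,hst] -> 8 lines: zvyna gcary kjeo zozhv hst ocsmj fdxey gsl
Hunk 5: at line 2 remove [zozhv,hst,ocsmj] add [disz,aso,kmmt] -> 8 lines: zvyna gcary kjeo disz aso kmmt fdxey gsl
Hunk 6: at line 4 remove [aso,kmmt,fdxey] add [jhgw,hwuly] -> 7 lines: zvyna gcary kjeo disz jhgw hwuly gsl
Hunk 7: at line 1 remove [kjeo,disz,jhgw] add [vfq,yupi,rmoc] -> 7 lines: zvyna gcary vfq yupi rmoc hwuly gsl

Answer: zvyna
gcary
vfq
yupi
rmoc
hwuly
gsl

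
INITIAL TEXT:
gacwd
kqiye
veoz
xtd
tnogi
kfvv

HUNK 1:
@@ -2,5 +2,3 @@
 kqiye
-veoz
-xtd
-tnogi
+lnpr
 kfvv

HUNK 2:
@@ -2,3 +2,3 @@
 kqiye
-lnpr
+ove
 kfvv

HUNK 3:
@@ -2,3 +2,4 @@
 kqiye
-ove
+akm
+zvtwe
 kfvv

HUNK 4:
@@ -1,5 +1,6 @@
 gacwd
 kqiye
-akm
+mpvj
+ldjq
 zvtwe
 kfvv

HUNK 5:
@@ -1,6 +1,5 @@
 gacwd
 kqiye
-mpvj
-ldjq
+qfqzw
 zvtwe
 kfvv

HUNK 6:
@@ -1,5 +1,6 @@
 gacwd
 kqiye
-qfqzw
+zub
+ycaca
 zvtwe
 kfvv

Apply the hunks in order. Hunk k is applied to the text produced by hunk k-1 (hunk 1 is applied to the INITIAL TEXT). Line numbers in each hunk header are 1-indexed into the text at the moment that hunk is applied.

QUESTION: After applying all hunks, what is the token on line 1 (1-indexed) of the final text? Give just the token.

Hunk 1: at line 2 remove [veoz,xtd,tnogi] add [lnpr] -> 4 lines: gacwd kqiye lnpr kfvv
Hunk 2: at line 2 remove [lnpr] add [ove] -> 4 lines: gacwd kqiye ove kfvv
Hunk 3: at line 2 remove [ove] add [akm,zvtwe] -> 5 lines: gacwd kqiye akm zvtwe kfvv
Hunk 4: at line 1 remove [akm] add [mpvj,ldjq] -> 6 lines: gacwd kqiye mpvj ldjq zvtwe kfvv
Hunk 5: at line 1 remove [mpvj,ldjq] add [qfqzw] -> 5 lines: gacwd kqiye qfqzw zvtwe kfvv
Hunk 6: at line 1 remove [qfqzw] add [zub,ycaca] -> 6 lines: gacwd kqiye zub ycaca zvtwe kfvv
Final line 1: gacwd

Answer: gacwd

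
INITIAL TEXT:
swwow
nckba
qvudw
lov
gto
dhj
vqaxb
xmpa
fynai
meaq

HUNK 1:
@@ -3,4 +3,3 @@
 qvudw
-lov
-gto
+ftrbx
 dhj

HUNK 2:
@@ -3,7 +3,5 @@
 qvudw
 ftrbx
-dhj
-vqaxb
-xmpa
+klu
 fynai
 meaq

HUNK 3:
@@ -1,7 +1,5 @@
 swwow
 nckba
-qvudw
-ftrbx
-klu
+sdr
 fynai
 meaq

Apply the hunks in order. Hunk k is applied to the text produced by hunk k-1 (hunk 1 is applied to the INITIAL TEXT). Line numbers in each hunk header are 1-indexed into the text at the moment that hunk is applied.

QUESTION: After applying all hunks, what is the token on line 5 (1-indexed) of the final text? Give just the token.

Hunk 1: at line 3 remove [lov,gto] add [ftrbx] -> 9 lines: swwow nckba qvudw ftrbx dhj vqaxb xmpa fynai meaq
Hunk 2: at line 3 remove [dhj,vqaxb,xmpa] add [klu] -> 7 lines: swwow nckba qvudw ftrbx klu fynai meaq
Hunk 3: at line 1 remove [qvudw,ftrbx,klu] add [sdr] -> 5 lines: swwow nckba sdr fynai meaq
Final line 5: meaq

Answer: meaq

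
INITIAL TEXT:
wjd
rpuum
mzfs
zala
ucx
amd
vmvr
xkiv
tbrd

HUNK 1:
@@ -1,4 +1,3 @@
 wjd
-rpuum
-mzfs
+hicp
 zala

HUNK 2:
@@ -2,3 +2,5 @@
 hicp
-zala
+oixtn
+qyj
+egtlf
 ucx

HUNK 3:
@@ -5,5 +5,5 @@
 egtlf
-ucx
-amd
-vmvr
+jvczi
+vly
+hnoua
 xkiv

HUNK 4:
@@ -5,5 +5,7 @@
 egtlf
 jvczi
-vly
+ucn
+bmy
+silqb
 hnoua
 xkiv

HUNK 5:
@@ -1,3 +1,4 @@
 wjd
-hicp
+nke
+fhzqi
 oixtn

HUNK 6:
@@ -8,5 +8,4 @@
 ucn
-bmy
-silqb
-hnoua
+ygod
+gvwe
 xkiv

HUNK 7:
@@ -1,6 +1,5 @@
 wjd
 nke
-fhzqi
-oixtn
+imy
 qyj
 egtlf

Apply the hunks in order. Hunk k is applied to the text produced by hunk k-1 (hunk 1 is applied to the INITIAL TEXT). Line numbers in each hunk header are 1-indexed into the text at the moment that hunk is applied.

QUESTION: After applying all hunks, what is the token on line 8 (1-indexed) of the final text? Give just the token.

Hunk 1: at line 1 remove [rpuum,mzfs] add [hicp] -> 8 lines: wjd hicp zala ucx amd vmvr xkiv tbrd
Hunk 2: at line 2 remove [zala] add [oixtn,qyj,egtlf] -> 10 lines: wjd hicp oixtn qyj egtlf ucx amd vmvr xkiv tbrd
Hunk 3: at line 5 remove [ucx,amd,vmvr] add [jvczi,vly,hnoua] -> 10 lines: wjd hicp oixtn qyj egtlf jvczi vly hnoua xkiv tbrd
Hunk 4: at line 5 remove [vly] add [ucn,bmy,silqb] -> 12 lines: wjd hicp oixtn qyj egtlf jvczi ucn bmy silqb hnoua xkiv tbrd
Hunk 5: at line 1 remove [hicp] add [nke,fhzqi] -> 13 lines: wjd nke fhzqi oixtn qyj egtlf jvczi ucn bmy silqb hnoua xkiv tbrd
Hunk 6: at line 8 remove [bmy,silqb,hnoua] add [ygod,gvwe] -> 12 lines: wjd nke fhzqi oixtn qyj egtlf jvczi ucn ygod gvwe xkiv tbrd
Hunk 7: at line 1 remove [fhzqi,oixtn] add [imy] -> 11 lines: wjd nke imy qyj egtlf jvczi ucn ygod gvwe xkiv tbrd
Final line 8: ygod

Answer: ygod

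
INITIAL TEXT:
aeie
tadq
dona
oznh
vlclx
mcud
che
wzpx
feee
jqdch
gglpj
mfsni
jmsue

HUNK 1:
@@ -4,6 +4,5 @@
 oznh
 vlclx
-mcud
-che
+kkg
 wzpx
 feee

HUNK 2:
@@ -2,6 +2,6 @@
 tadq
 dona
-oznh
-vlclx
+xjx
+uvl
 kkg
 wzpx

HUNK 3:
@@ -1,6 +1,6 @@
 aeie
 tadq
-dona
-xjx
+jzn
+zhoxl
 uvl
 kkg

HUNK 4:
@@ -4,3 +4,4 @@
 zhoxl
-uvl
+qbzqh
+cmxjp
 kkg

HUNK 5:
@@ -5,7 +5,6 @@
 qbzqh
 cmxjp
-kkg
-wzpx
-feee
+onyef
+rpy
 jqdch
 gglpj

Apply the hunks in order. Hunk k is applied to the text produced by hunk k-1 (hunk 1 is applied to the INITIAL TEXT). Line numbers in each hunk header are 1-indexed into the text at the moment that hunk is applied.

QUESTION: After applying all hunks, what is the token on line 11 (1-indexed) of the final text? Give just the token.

Answer: mfsni

Derivation:
Hunk 1: at line 4 remove [mcud,che] add [kkg] -> 12 lines: aeie tadq dona oznh vlclx kkg wzpx feee jqdch gglpj mfsni jmsue
Hunk 2: at line 2 remove [oznh,vlclx] add [xjx,uvl] -> 12 lines: aeie tadq dona xjx uvl kkg wzpx feee jqdch gglpj mfsni jmsue
Hunk 3: at line 1 remove [dona,xjx] add [jzn,zhoxl] -> 12 lines: aeie tadq jzn zhoxl uvl kkg wzpx feee jqdch gglpj mfsni jmsue
Hunk 4: at line 4 remove [uvl] add [qbzqh,cmxjp] -> 13 lines: aeie tadq jzn zhoxl qbzqh cmxjp kkg wzpx feee jqdch gglpj mfsni jmsue
Hunk 5: at line 5 remove [kkg,wzpx,feee] add [onyef,rpy] -> 12 lines: aeie tadq jzn zhoxl qbzqh cmxjp onyef rpy jqdch gglpj mfsni jmsue
Final line 11: mfsni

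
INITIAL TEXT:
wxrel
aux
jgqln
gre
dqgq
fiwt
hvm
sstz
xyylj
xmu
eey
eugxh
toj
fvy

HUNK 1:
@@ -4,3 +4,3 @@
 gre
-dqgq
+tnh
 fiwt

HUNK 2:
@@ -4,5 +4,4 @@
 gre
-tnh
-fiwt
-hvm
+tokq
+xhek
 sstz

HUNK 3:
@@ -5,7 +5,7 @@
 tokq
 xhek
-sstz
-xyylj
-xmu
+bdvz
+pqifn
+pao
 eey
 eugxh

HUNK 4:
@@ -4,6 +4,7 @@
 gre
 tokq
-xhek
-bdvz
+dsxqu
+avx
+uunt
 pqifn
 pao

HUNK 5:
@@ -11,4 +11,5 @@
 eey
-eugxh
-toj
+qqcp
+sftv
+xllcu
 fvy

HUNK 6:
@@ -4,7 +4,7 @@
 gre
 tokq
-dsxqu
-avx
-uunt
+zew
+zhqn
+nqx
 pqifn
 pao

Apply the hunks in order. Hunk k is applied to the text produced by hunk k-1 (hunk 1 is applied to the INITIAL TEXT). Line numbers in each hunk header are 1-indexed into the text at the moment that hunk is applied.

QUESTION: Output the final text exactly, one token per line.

Answer: wxrel
aux
jgqln
gre
tokq
zew
zhqn
nqx
pqifn
pao
eey
qqcp
sftv
xllcu
fvy

Derivation:
Hunk 1: at line 4 remove [dqgq] add [tnh] -> 14 lines: wxrel aux jgqln gre tnh fiwt hvm sstz xyylj xmu eey eugxh toj fvy
Hunk 2: at line 4 remove [tnh,fiwt,hvm] add [tokq,xhek] -> 13 lines: wxrel aux jgqln gre tokq xhek sstz xyylj xmu eey eugxh toj fvy
Hunk 3: at line 5 remove [sstz,xyylj,xmu] add [bdvz,pqifn,pao] -> 13 lines: wxrel aux jgqln gre tokq xhek bdvz pqifn pao eey eugxh toj fvy
Hunk 4: at line 4 remove [xhek,bdvz] add [dsxqu,avx,uunt] -> 14 lines: wxrel aux jgqln gre tokq dsxqu avx uunt pqifn pao eey eugxh toj fvy
Hunk 5: at line 11 remove [eugxh,toj] add [qqcp,sftv,xllcu] -> 15 lines: wxrel aux jgqln gre tokq dsxqu avx uunt pqifn pao eey qqcp sftv xllcu fvy
Hunk 6: at line 4 remove [dsxqu,avx,uunt] add [zew,zhqn,nqx] -> 15 lines: wxrel aux jgqln gre tokq zew zhqn nqx pqifn pao eey qqcp sftv xllcu fvy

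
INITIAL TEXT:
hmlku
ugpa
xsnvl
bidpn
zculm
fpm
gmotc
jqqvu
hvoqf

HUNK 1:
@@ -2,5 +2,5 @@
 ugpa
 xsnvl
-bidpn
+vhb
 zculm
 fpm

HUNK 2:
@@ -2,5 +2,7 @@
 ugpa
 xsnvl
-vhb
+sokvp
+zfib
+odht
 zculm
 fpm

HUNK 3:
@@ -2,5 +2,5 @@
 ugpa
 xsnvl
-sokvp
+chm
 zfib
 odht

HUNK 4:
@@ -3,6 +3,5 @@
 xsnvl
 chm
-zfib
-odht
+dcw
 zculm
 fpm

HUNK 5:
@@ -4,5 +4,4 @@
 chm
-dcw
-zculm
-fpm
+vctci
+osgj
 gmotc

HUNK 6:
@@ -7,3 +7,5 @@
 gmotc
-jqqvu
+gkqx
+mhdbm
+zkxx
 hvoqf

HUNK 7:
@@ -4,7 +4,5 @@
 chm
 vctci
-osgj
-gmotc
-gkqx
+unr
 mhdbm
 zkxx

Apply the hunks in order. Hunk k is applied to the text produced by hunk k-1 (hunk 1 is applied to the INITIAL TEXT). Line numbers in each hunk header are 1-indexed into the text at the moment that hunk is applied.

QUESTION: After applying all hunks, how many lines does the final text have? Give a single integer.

Hunk 1: at line 2 remove [bidpn] add [vhb] -> 9 lines: hmlku ugpa xsnvl vhb zculm fpm gmotc jqqvu hvoqf
Hunk 2: at line 2 remove [vhb] add [sokvp,zfib,odht] -> 11 lines: hmlku ugpa xsnvl sokvp zfib odht zculm fpm gmotc jqqvu hvoqf
Hunk 3: at line 2 remove [sokvp] add [chm] -> 11 lines: hmlku ugpa xsnvl chm zfib odht zculm fpm gmotc jqqvu hvoqf
Hunk 4: at line 3 remove [zfib,odht] add [dcw] -> 10 lines: hmlku ugpa xsnvl chm dcw zculm fpm gmotc jqqvu hvoqf
Hunk 5: at line 4 remove [dcw,zculm,fpm] add [vctci,osgj] -> 9 lines: hmlku ugpa xsnvl chm vctci osgj gmotc jqqvu hvoqf
Hunk 6: at line 7 remove [jqqvu] add [gkqx,mhdbm,zkxx] -> 11 lines: hmlku ugpa xsnvl chm vctci osgj gmotc gkqx mhdbm zkxx hvoqf
Hunk 7: at line 4 remove [osgj,gmotc,gkqx] add [unr] -> 9 lines: hmlku ugpa xsnvl chm vctci unr mhdbm zkxx hvoqf
Final line count: 9

Answer: 9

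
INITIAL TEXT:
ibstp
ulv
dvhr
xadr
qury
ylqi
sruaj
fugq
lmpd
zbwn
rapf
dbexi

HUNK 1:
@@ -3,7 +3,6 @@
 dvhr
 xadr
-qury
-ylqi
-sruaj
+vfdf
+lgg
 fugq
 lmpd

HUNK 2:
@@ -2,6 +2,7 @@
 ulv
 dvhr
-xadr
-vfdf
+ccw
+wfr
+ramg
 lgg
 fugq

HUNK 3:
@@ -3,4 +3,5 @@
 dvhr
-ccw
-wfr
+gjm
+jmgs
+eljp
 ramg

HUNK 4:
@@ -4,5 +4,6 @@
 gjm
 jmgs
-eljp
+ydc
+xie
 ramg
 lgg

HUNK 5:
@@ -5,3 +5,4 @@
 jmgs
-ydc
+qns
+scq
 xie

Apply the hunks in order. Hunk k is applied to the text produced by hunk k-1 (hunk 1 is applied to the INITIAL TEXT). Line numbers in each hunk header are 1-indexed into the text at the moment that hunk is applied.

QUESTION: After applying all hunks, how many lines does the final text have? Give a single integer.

Hunk 1: at line 3 remove [qury,ylqi,sruaj] add [vfdf,lgg] -> 11 lines: ibstp ulv dvhr xadr vfdf lgg fugq lmpd zbwn rapf dbexi
Hunk 2: at line 2 remove [xadr,vfdf] add [ccw,wfr,ramg] -> 12 lines: ibstp ulv dvhr ccw wfr ramg lgg fugq lmpd zbwn rapf dbexi
Hunk 3: at line 3 remove [ccw,wfr] add [gjm,jmgs,eljp] -> 13 lines: ibstp ulv dvhr gjm jmgs eljp ramg lgg fugq lmpd zbwn rapf dbexi
Hunk 4: at line 4 remove [eljp] add [ydc,xie] -> 14 lines: ibstp ulv dvhr gjm jmgs ydc xie ramg lgg fugq lmpd zbwn rapf dbexi
Hunk 5: at line 5 remove [ydc] add [qns,scq] -> 15 lines: ibstp ulv dvhr gjm jmgs qns scq xie ramg lgg fugq lmpd zbwn rapf dbexi
Final line count: 15

Answer: 15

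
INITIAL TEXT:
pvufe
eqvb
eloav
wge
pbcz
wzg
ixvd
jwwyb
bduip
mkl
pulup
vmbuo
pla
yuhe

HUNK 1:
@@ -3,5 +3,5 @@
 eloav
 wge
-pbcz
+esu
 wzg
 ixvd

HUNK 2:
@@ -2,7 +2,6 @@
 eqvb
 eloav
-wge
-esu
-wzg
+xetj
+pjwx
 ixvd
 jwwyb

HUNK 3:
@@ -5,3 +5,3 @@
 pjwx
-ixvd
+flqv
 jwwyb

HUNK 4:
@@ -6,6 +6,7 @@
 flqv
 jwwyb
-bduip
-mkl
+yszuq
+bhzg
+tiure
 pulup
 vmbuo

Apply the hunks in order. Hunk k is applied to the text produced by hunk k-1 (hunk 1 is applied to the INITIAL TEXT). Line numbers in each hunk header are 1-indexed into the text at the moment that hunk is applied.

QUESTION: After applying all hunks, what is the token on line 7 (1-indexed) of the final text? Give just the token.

Hunk 1: at line 3 remove [pbcz] add [esu] -> 14 lines: pvufe eqvb eloav wge esu wzg ixvd jwwyb bduip mkl pulup vmbuo pla yuhe
Hunk 2: at line 2 remove [wge,esu,wzg] add [xetj,pjwx] -> 13 lines: pvufe eqvb eloav xetj pjwx ixvd jwwyb bduip mkl pulup vmbuo pla yuhe
Hunk 3: at line 5 remove [ixvd] add [flqv] -> 13 lines: pvufe eqvb eloav xetj pjwx flqv jwwyb bduip mkl pulup vmbuo pla yuhe
Hunk 4: at line 6 remove [bduip,mkl] add [yszuq,bhzg,tiure] -> 14 lines: pvufe eqvb eloav xetj pjwx flqv jwwyb yszuq bhzg tiure pulup vmbuo pla yuhe
Final line 7: jwwyb

Answer: jwwyb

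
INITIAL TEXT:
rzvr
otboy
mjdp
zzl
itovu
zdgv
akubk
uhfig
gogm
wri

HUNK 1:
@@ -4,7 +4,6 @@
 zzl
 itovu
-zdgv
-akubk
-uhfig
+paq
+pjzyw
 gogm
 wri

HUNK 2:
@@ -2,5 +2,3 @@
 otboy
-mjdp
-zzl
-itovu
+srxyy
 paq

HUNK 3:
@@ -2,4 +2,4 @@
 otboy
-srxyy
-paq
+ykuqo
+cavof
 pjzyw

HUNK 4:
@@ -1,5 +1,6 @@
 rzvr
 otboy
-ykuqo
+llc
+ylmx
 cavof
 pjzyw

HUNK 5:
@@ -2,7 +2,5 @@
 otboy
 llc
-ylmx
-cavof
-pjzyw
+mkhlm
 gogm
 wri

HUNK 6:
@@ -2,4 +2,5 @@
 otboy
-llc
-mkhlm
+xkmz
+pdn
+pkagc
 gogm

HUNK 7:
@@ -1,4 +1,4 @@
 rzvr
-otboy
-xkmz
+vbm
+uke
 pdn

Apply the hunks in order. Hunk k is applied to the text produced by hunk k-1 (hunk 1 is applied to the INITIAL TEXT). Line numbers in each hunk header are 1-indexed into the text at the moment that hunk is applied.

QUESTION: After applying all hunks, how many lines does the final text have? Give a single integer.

Answer: 7

Derivation:
Hunk 1: at line 4 remove [zdgv,akubk,uhfig] add [paq,pjzyw] -> 9 lines: rzvr otboy mjdp zzl itovu paq pjzyw gogm wri
Hunk 2: at line 2 remove [mjdp,zzl,itovu] add [srxyy] -> 7 lines: rzvr otboy srxyy paq pjzyw gogm wri
Hunk 3: at line 2 remove [srxyy,paq] add [ykuqo,cavof] -> 7 lines: rzvr otboy ykuqo cavof pjzyw gogm wri
Hunk 4: at line 1 remove [ykuqo] add [llc,ylmx] -> 8 lines: rzvr otboy llc ylmx cavof pjzyw gogm wri
Hunk 5: at line 2 remove [ylmx,cavof,pjzyw] add [mkhlm] -> 6 lines: rzvr otboy llc mkhlm gogm wri
Hunk 6: at line 2 remove [llc,mkhlm] add [xkmz,pdn,pkagc] -> 7 lines: rzvr otboy xkmz pdn pkagc gogm wri
Hunk 7: at line 1 remove [otboy,xkmz] add [vbm,uke] -> 7 lines: rzvr vbm uke pdn pkagc gogm wri
Final line count: 7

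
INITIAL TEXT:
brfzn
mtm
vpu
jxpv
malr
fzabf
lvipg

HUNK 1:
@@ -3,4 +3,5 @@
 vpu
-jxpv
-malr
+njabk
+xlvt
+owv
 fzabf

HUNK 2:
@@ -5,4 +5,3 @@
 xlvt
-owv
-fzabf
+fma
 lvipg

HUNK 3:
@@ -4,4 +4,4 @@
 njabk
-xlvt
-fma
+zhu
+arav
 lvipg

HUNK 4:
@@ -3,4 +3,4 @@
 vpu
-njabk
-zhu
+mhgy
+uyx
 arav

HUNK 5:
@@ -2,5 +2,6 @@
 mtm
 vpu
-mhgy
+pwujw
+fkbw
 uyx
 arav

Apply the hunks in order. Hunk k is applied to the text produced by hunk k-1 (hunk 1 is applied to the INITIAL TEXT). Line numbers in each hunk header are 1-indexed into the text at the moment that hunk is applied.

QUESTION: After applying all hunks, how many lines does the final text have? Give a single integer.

Answer: 8

Derivation:
Hunk 1: at line 3 remove [jxpv,malr] add [njabk,xlvt,owv] -> 8 lines: brfzn mtm vpu njabk xlvt owv fzabf lvipg
Hunk 2: at line 5 remove [owv,fzabf] add [fma] -> 7 lines: brfzn mtm vpu njabk xlvt fma lvipg
Hunk 3: at line 4 remove [xlvt,fma] add [zhu,arav] -> 7 lines: brfzn mtm vpu njabk zhu arav lvipg
Hunk 4: at line 3 remove [njabk,zhu] add [mhgy,uyx] -> 7 lines: brfzn mtm vpu mhgy uyx arav lvipg
Hunk 5: at line 2 remove [mhgy] add [pwujw,fkbw] -> 8 lines: brfzn mtm vpu pwujw fkbw uyx arav lvipg
Final line count: 8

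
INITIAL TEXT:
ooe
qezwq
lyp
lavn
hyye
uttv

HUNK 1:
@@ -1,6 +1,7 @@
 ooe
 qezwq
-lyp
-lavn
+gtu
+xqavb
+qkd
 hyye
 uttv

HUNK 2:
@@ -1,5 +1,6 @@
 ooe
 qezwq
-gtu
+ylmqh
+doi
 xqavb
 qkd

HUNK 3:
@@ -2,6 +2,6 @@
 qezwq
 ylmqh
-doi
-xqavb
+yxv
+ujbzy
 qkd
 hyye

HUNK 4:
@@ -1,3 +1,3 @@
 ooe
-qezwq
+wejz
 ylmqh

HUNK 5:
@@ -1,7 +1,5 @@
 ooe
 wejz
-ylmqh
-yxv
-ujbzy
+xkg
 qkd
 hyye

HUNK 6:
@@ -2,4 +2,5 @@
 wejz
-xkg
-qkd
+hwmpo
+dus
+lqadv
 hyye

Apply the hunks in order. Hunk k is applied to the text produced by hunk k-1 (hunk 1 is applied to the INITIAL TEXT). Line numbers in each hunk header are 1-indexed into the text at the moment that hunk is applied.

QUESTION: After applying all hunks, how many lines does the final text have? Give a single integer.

Answer: 7

Derivation:
Hunk 1: at line 1 remove [lyp,lavn] add [gtu,xqavb,qkd] -> 7 lines: ooe qezwq gtu xqavb qkd hyye uttv
Hunk 2: at line 1 remove [gtu] add [ylmqh,doi] -> 8 lines: ooe qezwq ylmqh doi xqavb qkd hyye uttv
Hunk 3: at line 2 remove [doi,xqavb] add [yxv,ujbzy] -> 8 lines: ooe qezwq ylmqh yxv ujbzy qkd hyye uttv
Hunk 4: at line 1 remove [qezwq] add [wejz] -> 8 lines: ooe wejz ylmqh yxv ujbzy qkd hyye uttv
Hunk 5: at line 1 remove [ylmqh,yxv,ujbzy] add [xkg] -> 6 lines: ooe wejz xkg qkd hyye uttv
Hunk 6: at line 2 remove [xkg,qkd] add [hwmpo,dus,lqadv] -> 7 lines: ooe wejz hwmpo dus lqadv hyye uttv
Final line count: 7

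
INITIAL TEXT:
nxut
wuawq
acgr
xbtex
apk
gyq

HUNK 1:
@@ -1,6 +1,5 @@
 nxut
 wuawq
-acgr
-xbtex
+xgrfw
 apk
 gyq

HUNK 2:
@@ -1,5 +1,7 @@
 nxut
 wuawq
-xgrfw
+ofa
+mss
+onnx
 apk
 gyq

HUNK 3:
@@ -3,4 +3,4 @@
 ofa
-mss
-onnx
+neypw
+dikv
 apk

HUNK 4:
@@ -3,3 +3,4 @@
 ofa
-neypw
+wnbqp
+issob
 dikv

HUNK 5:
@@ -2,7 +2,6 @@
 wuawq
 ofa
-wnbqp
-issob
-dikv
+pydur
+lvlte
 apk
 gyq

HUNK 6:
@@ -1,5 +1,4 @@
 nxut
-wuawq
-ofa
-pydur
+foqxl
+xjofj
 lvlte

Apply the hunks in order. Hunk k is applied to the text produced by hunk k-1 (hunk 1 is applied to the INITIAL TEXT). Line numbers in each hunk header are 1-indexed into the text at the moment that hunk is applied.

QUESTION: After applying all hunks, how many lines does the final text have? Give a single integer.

Hunk 1: at line 1 remove [acgr,xbtex] add [xgrfw] -> 5 lines: nxut wuawq xgrfw apk gyq
Hunk 2: at line 1 remove [xgrfw] add [ofa,mss,onnx] -> 7 lines: nxut wuawq ofa mss onnx apk gyq
Hunk 3: at line 3 remove [mss,onnx] add [neypw,dikv] -> 7 lines: nxut wuawq ofa neypw dikv apk gyq
Hunk 4: at line 3 remove [neypw] add [wnbqp,issob] -> 8 lines: nxut wuawq ofa wnbqp issob dikv apk gyq
Hunk 5: at line 2 remove [wnbqp,issob,dikv] add [pydur,lvlte] -> 7 lines: nxut wuawq ofa pydur lvlte apk gyq
Hunk 6: at line 1 remove [wuawq,ofa,pydur] add [foqxl,xjofj] -> 6 lines: nxut foqxl xjofj lvlte apk gyq
Final line count: 6

Answer: 6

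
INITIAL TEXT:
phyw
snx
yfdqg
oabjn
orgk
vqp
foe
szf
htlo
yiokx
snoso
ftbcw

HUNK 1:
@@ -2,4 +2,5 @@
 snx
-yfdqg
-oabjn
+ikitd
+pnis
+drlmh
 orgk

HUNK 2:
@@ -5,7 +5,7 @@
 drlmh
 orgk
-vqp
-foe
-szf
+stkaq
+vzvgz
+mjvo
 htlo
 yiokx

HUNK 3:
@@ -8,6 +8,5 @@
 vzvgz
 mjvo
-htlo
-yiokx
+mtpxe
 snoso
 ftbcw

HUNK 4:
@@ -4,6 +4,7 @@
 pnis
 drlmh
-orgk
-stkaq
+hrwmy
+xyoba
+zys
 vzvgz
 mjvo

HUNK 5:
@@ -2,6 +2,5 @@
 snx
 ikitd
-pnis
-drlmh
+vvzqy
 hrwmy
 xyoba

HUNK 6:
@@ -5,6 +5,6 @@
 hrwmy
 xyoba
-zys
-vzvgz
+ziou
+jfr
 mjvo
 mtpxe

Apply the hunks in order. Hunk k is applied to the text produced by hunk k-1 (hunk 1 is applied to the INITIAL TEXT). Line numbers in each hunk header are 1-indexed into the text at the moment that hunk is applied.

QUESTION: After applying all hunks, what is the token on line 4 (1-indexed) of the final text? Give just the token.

Answer: vvzqy

Derivation:
Hunk 1: at line 2 remove [yfdqg,oabjn] add [ikitd,pnis,drlmh] -> 13 lines: phyw snx ikitd pnis drlmh orgk vqp foe szf htlo yiokx snoso ftbcw
Hunk 2: at line 5 remove [vqp,foe,szf] add [stkaq,vzvgz,mjvo] -> 13 lines: phyw snx ikitd pnis drlmh orgk stkaq vzvgz mjvo htlo yiokx snoso ftbcw
Hunk 3: at line 8 remove [htlo,yiokx] add [mtpxe] -> 12 lines: phyw snx ikitd pnis drlmh orgk stkaq vzvgz mjvo mtpxe snoso ftbcw
Hunk 4: at line 4 remove [orgk,stkaq] add [hrwmy,xyoba,zys] -> 13 lines: phyw snx ikitd pnis drlmh hrwmy xyoba zys vzvgz mjvo mtpxe snoso ftbcw
Hunk 5: at line 2 remove [pnis,drlmh] add [vvzqy] -> 12 lines: phyw snx ikitd vvzqy hrwmy xyoba zys vzvgz mjvo mtpxe snoso ftbcw
Hunk 6: at line 5 remove [zys,vzvgz] add [ziou,jfr] -> 12 lines: phyw snx ikitd vvzqy hrwmy xyoba ziou jfr mjvo mtpxe snoso ftbcw
Final line 4: vvzqy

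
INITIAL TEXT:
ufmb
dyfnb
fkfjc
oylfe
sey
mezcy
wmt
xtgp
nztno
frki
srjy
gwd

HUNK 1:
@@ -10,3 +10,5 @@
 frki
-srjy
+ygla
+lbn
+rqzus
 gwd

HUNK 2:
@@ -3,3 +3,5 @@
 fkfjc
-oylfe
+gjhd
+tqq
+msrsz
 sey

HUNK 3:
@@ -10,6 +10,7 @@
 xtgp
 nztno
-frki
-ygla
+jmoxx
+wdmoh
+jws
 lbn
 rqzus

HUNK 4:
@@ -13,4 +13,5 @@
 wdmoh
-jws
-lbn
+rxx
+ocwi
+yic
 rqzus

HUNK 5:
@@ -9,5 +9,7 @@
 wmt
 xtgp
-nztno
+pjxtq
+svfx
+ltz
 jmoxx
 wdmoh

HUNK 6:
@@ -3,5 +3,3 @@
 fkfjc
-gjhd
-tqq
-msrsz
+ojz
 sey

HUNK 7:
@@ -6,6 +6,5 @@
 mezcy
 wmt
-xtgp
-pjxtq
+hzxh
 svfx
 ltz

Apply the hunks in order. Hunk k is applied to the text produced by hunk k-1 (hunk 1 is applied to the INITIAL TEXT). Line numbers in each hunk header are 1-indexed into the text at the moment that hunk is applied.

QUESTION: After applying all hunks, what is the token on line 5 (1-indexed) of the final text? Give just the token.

Answer: sey

Derivation:
Hunk 1: at line 10 remove [srjy] add [ygla,lbn,rqzus] -> 14 lines: ufmb dyfnb fkfjc oylfe sey mezcy wmt xtgp nztno frki ygla lbn rqzus gwd
Hunk 2: at line 3 remove [oylfe] add [gjhd,tqq,msrsz] -> 16 lines: ufmb dyfnb fkfjc gjhd tqq msrsz sey mezcy wmt xtgp nztno frki ygla lbn rqzus gwd
Hunk 3: at line 10 remove [frki,ygla] add [jmoxx,wdmoh,jws] -> 17 lines: ufmb dyfnb fkfjc gjhd tqq msrsz sey mezcy wmt xtgp nztno jmoxx wdmoh jws lbn rqzus gwd
Hunk 4: at line 13 remove [jws,lbn] add [rxx,ocwi,yic] -> 18 lines: ufmb dyfnb fkfjc gjhd tqq msrsz sey mezcy wmt xtgp nztno jmoxx wdmoh rxx ocwi yic rqzus gwd
Hunk 5: at line 9 remove [nztno] add [pjxtq,svfx,ltz] -> 20 lines: ufmb dyfnb fkfjc gjhd tqq msrsz sey mezcy wmt xtgp pjxtq svfx ltz jmoxx wdmoh rxx ocwi yic rqzus gwd
Hunk 6: at line 3 remove [gjhd,tqq,msrsz] add [ojz] -> 18 lines: ufmb dyfnb fkfjc ojz sey mezcy wmt xtgp pjxtq svfx ltz jmoxx wdmoh rxx ocwi yic rqzus gwd
Hunk 7: at line 6 remove [xtgp,pjxtq] add [hzxh] -> 17 lines: ufmb dyfnb fkfjc ojz sey mezcy wmt hzxh svfx ltz jmoxx wdmoh rxx ocwi yic rqzus gwd
Final line 5: sey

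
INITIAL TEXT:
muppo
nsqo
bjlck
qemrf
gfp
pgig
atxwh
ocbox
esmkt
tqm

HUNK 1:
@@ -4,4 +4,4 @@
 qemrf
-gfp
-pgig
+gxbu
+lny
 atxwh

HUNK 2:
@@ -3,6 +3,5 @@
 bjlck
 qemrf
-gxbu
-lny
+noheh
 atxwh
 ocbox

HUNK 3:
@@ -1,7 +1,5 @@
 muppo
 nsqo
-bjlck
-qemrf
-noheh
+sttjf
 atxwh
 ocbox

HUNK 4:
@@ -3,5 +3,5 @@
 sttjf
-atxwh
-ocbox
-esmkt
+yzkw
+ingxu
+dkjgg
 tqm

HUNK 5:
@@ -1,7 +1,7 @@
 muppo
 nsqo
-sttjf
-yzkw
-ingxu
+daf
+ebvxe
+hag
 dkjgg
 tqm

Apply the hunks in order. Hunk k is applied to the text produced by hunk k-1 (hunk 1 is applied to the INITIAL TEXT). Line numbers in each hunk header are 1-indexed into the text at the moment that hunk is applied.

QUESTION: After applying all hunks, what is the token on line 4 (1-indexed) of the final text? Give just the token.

Answer: ebvxe

Derivation:
Hunk 1: at line 4 remove [gfp,pgig] add [gxbu,lny] -> 10 lines: muppo nsqo bjlck qemrf gxbu lny atxwh ocbox esmkt tqm
Hunk 2: at line 3 remove [gxbu,lny] add [noheh] -> 9 lines: muppo nsqo bjlck qemrf noheh atxwh ocbox esmkt tqm
Hunk 3: at line 1 remove [bjlck,qemrf,noheh] add [sttjf] -> 7 lines: muppo nsqo sttjf atxwh ocbox esmkt tqm
Hunk 4: at line 3 remove [atxwh,ocbox,esmkt] add [yzkw,ingxu,dkjgg] -> 7 lines: muppo nsqo sttjf yzkw ingxu dkjgg tqm
Hunk 5: at line 1 remove [sttjf,yzkw,ingxu] add [daf,ebvxe,hag] -> 7 lines: muppo nsqo daf ebvxe hag dkjgg tqm
Final line 4: ebvxe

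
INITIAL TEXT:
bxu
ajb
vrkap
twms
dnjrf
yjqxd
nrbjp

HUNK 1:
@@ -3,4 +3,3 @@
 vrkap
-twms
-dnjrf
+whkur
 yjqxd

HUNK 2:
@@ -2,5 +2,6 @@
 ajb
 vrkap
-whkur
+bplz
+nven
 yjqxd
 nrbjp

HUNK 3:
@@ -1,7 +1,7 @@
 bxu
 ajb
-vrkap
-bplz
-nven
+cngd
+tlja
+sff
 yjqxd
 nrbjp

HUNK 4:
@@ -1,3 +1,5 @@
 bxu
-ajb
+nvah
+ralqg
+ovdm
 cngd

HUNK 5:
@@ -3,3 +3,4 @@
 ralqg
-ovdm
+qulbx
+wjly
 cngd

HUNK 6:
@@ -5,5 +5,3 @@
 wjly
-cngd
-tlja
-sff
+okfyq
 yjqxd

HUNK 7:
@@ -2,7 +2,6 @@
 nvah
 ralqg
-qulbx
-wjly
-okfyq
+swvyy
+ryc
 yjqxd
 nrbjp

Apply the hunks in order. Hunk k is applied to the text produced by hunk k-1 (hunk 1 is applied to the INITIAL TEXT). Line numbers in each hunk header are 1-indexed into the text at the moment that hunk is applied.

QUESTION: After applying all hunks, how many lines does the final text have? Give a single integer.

Answer: 7

Derivation:
Hunk 1: at line 3 remove [twms,dnjrf] add [whkur] -> 6 lines: bxu ajb vrkap whkur yjqxd nrbjp
Hunk 2: at line 2 remove [whkur] add [bplz,nven] -> 7 lines: bxu ajb vrkap bplz nven yjqxd nrbjp
Hunk 3: at line 1 remove [vrkap,bplz,nven] add [cngd,tlja,sff] -> 7 lines: bxu ajb cngd tlja sff yjqxd nrbjp
Hunk 4: at line 1 remove [ajb] add [nvah,ralqg,ovdm] -> 9 lines: bxu nvah ralqg ovdm cngd tlja sff yjqxd nrbjp
Hunk 5: at line 3 remove [ovdm] add [qulbx,wjly] -> 10 lines: bxu nvah ralqg qulbx wjly cngd tlja sff yjqxd nrbjp
Hunk 6: at line 5 remove [cngd,tlja,sff] add [okfyq] -> 8 lines: bxu nvah ralqg qulbx wjly okfyq yjqxd nrbjp
Hunk 7: at line 2 remove [qulbx,wjly,okfyq] add [swvyy,ryc] -> 7 lines: bxu nvah ralqg swvyy ryc yjqxd nrbjp
Final line count: 7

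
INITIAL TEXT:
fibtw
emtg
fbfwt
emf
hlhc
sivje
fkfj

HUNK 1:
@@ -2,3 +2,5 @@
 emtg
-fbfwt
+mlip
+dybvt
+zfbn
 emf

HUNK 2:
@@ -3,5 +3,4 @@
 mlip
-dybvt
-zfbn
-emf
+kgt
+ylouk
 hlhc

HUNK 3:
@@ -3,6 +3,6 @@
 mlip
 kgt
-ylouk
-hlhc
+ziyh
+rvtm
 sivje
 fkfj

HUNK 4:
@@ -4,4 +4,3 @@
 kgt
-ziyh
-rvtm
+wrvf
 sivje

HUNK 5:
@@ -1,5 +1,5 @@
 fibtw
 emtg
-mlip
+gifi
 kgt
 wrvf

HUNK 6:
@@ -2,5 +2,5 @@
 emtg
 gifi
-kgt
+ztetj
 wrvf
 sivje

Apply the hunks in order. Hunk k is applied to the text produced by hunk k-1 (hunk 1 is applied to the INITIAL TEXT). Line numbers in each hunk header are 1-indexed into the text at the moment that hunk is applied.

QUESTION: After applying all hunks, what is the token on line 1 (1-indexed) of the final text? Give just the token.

Hunk 1: at line 2 remove [fbfwt] add [mlip,dybvt,zfbn] -> 9 lines: fibtw emtg mlip dybvt zfbn emf hlhc sivje fkfj
Hunk 2: at line 3 remove [dybvt,zfbn,emf] add [kgt,ylouk] -> 8 lines: fibtw emtg mlip kgt ylouk hlhc sivje fkfj
Hunk 3: at line 3 remove [ylouk,hlhc] add [ziyh,rvtm] -> 8 lines: fibtw emtg mlip kgt ziyh rvtm sivje fkfj
Hunk 4: at line 4 remove [ziyh,rvtm] add [wrvf] -> 7 lines: fibtw emtg mlip kgt wrvf sivje fkfj
Hunk 5: at line 1 remove [mlip] add [gifi] -> 7 lines: fibtw emtg gifi kgt wrvf sivje fkfj
Hunk 6: at line 2 remove [kgt] add [ztetj] -> 7 lines: fibtw emtg gifi ztetj wrvf sivje fkfj
Final line 1: fibtw

Answer: fibtw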